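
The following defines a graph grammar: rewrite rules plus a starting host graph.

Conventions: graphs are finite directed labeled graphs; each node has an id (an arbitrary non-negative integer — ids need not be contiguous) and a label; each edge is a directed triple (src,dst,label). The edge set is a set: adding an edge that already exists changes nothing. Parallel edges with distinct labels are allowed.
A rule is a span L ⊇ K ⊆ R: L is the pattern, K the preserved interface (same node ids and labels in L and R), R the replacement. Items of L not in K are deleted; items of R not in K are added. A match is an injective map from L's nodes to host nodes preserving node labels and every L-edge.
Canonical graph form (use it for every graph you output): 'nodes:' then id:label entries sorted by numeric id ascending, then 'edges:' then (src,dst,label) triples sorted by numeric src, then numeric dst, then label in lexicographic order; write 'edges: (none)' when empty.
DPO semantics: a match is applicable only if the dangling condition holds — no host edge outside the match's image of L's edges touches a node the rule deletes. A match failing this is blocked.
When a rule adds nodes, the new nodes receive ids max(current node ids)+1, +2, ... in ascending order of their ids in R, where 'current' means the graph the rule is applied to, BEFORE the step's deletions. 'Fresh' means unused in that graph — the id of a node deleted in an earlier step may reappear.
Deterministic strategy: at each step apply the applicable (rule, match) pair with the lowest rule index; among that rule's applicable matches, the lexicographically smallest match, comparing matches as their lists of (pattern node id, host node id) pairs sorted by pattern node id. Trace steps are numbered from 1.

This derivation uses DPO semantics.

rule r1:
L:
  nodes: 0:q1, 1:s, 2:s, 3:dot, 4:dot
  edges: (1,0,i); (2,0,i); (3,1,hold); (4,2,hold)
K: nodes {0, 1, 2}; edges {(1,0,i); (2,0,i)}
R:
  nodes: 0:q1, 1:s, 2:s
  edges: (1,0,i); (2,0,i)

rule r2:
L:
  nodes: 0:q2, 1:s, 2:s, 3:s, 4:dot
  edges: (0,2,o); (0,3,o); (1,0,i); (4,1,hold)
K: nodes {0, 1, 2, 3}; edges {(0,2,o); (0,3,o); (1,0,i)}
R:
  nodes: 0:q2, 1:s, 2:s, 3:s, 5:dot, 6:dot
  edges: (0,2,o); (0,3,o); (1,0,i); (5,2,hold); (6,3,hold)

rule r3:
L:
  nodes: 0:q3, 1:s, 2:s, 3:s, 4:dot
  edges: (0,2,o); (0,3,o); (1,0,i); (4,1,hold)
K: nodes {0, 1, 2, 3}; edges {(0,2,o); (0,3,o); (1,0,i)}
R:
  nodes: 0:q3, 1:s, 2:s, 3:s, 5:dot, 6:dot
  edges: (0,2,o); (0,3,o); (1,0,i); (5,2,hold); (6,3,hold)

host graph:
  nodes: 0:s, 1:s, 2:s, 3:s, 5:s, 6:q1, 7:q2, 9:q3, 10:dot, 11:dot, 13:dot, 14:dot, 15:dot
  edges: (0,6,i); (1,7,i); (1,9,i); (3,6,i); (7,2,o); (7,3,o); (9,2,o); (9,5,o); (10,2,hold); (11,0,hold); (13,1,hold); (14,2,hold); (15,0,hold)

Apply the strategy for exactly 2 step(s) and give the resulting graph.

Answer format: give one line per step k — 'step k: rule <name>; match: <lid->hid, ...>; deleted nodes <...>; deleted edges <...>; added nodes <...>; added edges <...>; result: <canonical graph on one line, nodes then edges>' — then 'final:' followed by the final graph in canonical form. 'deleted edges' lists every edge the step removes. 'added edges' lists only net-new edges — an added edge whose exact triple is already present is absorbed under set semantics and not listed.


step 1: rule r2; match: 0->7, 1->1, 2->2, 3->3, 4->13; deleted nodes 13; deleted edges (13,1,hold); added nodes 16, 17; added edges (16,2,hold); (17,3,hold); result: nodes: 0:s, 1:s, 2:s, 3:s, 5:s, 6:q1, 7:q2, 9:q3, 10:dot, 11:dot, 14:dot, 15:dot, 16:dot, 17:dot edges: (0,6,i); (1,7,i); (1,9,i); (3,6,i); (7,2,o); (7,3,o); (9,2,o); (9,5,o); (10,2,hold); (11,0,hold); (14,2,hold); (15,0,hold); (16,2,hold); (17,3,hold)
step 2: rule r1; match: 0->6, 1->0, 2->3, 3->11, 4->17; deleted nodes 11, 17; deleted edges (11,0,hold); (17,3,hold); added nodes (none); added edges (none); result: nodes: 0:s, 1:s, 2:s, 3:s, 5:s, 6:q1, 7:q2, 9:q3, 10:dot, 14:dot, 15:dot, 16:dot edges: (0,6,i); (1,7,i); (1,9,i); (3,6,i); (7,2,o); (7,3,o); (9,2,o); (9,5,o); (10,2,hold); (14,2,hold); (15,0,hold); (16,2,hold)
final:
nodes: 0:s, 1:s, 2:s, 3:s, 5:s, 6:q1, 7:q2, 9:q3, 10:dot, 14:dot, 15:dot, 16:dot
edges: (0,6,i); (1,7,i); (1,9,i); (3,6,i); (7,2,o); (7,3,o); (9,2,o); (9,5,o); (10,2,hold); (14,2,hold); (15,0,hold); (16,2,hold)


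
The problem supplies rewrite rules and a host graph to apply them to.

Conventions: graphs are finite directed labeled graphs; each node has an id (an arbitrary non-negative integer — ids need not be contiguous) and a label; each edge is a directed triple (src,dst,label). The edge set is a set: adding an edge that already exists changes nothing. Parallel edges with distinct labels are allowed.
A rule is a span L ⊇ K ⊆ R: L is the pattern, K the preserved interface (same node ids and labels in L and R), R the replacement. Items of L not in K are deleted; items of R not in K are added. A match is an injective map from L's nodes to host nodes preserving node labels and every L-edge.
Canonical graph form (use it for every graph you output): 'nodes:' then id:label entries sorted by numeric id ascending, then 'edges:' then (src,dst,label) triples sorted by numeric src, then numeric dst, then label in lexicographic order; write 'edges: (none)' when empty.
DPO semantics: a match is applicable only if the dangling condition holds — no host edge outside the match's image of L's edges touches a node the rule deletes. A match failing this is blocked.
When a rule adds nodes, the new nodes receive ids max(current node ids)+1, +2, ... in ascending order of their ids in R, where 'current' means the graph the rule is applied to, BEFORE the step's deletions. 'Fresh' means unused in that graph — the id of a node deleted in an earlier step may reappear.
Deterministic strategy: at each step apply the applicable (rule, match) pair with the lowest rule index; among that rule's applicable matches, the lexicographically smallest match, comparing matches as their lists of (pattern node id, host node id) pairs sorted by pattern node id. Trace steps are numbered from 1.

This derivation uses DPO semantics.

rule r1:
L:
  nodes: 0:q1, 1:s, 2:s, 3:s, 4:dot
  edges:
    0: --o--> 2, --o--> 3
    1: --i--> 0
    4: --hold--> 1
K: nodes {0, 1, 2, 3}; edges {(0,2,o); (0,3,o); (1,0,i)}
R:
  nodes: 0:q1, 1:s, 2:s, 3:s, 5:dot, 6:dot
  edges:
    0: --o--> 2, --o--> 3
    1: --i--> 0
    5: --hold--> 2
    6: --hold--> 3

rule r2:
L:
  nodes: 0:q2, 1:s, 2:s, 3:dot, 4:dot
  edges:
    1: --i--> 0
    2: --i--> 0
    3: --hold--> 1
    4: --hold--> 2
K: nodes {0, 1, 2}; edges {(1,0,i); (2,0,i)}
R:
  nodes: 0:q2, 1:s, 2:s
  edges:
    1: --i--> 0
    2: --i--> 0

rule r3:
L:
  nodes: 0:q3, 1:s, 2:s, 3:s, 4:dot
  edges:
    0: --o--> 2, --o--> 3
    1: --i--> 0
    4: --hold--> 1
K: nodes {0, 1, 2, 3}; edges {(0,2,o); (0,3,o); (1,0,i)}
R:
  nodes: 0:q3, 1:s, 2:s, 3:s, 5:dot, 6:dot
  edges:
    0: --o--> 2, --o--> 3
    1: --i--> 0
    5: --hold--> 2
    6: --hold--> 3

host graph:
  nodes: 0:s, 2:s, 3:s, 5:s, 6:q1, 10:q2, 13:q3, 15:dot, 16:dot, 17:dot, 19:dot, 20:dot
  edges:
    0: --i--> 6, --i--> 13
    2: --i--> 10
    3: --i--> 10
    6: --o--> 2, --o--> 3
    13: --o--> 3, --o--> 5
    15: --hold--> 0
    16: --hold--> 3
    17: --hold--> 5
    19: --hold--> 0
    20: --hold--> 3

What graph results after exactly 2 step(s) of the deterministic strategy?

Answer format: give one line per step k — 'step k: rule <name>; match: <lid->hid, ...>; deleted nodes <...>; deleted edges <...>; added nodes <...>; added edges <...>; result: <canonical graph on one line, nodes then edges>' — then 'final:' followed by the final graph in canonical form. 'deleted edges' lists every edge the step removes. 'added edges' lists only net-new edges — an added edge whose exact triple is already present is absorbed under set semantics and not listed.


step 1: rule r1; match: 0->6, 1->0, 2->2, 3->3, 4->15; deleted nodes 15; deleted edges (15,0,hold); added nodes 21, 22; added edges (21,2,hold); (22,3,hold); result: nodes: 0:s, 2:s, 3:s, 5:s, 6:q1, 10:q2, 13:q3, 16:dot, 17:dot, 19:dot, 20:dot, 21:dot, 22:dot edges: (0,6,i); (0,13,i); (2,10,i); (3,10,i); (6,2,o); (6,3,o); (13,3,o); (13,5,o); (16,3,hold); (17,5,hold); (19,0,hold); (20,3,hold); (21,2,hold); (22,3,hold)
step 2: rule r1; match: 0->6, 1->0, 2->2, 3->3, 4->19; deleted nodes 19; deleted edges (19,0,hold); added nodes 23, 24; added edges (23,2,hold); (24,3,hold); result: nodes: 0:s, 2:s, 3:s, 5:s, 6:q1, 10:q2, 13:q3, 16:dot, 17:dot, 20:dot, 21:dot, 22:dot, 23:dot, 24:dot edges: (0,6,i); (0,13,i); (2,10,i); (3,10,i); (6,2,o); (6,3,o); (13,3,o); (13,5,o); (16,3,hold); (17,5,hold); (20,3,hold); (21,2,hold); (22,3,hold); (23,2,hold); (24,3,hold)
final:
nodes: 0:s, 2:s, 3:s, 5:s, 6:q1, 10:q2, 13:q3, 16:dot, 17:dot, 20:dot, 21:dot, 22:dot, 23:dot, 24:dot
edges: (0,6,i); (0,13,i); (2,10,i); (3,10,i); (6,2,o); (6,3,o); (13,3,o); (13,5,o); (16,3,hold); (17,5,hold); (20,3,hold); (21,2,hold); (22,3,hold); (23,2,hold); (24,3,hold)


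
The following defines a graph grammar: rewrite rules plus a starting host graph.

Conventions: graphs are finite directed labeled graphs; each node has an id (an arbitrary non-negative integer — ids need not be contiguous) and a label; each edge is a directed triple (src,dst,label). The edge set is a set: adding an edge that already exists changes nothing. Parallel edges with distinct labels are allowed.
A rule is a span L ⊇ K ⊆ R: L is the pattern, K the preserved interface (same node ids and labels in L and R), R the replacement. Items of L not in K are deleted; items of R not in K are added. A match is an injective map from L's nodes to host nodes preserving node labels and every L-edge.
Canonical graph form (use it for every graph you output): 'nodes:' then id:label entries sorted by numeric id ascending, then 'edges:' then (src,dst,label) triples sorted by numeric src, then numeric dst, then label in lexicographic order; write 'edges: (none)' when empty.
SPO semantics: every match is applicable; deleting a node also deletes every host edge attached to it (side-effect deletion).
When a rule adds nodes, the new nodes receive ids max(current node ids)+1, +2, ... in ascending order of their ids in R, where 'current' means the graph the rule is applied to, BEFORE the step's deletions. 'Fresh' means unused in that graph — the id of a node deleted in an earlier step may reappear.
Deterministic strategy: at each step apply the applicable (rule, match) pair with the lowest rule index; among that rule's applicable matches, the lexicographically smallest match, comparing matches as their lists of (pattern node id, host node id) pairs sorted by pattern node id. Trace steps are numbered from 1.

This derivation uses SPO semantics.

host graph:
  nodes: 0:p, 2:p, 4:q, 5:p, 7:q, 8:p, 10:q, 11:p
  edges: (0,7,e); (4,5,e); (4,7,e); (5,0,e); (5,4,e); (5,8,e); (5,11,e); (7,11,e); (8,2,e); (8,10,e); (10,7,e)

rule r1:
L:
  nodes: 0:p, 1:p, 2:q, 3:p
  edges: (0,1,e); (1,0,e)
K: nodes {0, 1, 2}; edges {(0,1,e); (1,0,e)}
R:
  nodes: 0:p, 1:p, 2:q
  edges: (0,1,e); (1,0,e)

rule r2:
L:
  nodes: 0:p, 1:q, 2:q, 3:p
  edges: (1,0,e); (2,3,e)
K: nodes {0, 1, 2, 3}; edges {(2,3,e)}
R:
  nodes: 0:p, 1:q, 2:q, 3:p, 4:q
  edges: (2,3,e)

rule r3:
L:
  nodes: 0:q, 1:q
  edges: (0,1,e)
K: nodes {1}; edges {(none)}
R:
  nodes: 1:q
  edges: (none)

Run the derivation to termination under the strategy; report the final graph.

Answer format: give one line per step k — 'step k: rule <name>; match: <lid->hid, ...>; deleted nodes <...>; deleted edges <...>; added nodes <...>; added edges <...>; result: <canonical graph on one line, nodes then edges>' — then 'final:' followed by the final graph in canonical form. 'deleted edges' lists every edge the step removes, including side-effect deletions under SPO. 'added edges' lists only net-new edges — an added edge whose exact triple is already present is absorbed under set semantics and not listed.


step 1: rule r2; match: 0->5, 1->4, 2->7, 3->11; deleted nodes (none); deleted edges (4,5,e); added nodes 12; added edges (none); result: nodes: 0:p, 2:p, 4:q, 5:p, 7:q, 8:p, 10:q, 11:p, 12:q edges: (0,7,e); (4,7,e); (5,0,e); (5,4,e); (5,8,e); (5,11,e); (7,11,e); (8,2,e); (8,10,e); (10,7,e)
step 2: rule r3; match: 0->4, 1->7; deleted nodes 4; deleted edges (4,7,e); (5,4,e); added nodes (none); added edges (none); result: nodes: 0:p, 2:p, 5:p, 7:q, 8:p, 10:q, 11:p, 12:q edges: (0,7,e); (5,0,e); (5,8,e); (5,11,e); (7,11,e); (8,2,e); (8,10,e); (10,7,e)
step 3: rule r3; match: 0->10, 1->7; deleted nodes 10; deleted edges (8,10,e); (10,7,e); added nodes (none); added edges (none); result: nodes: 0:p, 2:p, 5:p, 7:q, 8:p, 11:p, 12:q edges: (0,7,e); (5,0,e); (5,8,e); (5,11,e); (7,11,e); (8,2,e)
final:
nodes: 0:p, 2:p, 5:p, 7:q, 8:p, 11:p, 12:q
edges: (0,7,e); (5,0,e); (5,8,e); (5,11,e); (7,11,e); (8,2,e)


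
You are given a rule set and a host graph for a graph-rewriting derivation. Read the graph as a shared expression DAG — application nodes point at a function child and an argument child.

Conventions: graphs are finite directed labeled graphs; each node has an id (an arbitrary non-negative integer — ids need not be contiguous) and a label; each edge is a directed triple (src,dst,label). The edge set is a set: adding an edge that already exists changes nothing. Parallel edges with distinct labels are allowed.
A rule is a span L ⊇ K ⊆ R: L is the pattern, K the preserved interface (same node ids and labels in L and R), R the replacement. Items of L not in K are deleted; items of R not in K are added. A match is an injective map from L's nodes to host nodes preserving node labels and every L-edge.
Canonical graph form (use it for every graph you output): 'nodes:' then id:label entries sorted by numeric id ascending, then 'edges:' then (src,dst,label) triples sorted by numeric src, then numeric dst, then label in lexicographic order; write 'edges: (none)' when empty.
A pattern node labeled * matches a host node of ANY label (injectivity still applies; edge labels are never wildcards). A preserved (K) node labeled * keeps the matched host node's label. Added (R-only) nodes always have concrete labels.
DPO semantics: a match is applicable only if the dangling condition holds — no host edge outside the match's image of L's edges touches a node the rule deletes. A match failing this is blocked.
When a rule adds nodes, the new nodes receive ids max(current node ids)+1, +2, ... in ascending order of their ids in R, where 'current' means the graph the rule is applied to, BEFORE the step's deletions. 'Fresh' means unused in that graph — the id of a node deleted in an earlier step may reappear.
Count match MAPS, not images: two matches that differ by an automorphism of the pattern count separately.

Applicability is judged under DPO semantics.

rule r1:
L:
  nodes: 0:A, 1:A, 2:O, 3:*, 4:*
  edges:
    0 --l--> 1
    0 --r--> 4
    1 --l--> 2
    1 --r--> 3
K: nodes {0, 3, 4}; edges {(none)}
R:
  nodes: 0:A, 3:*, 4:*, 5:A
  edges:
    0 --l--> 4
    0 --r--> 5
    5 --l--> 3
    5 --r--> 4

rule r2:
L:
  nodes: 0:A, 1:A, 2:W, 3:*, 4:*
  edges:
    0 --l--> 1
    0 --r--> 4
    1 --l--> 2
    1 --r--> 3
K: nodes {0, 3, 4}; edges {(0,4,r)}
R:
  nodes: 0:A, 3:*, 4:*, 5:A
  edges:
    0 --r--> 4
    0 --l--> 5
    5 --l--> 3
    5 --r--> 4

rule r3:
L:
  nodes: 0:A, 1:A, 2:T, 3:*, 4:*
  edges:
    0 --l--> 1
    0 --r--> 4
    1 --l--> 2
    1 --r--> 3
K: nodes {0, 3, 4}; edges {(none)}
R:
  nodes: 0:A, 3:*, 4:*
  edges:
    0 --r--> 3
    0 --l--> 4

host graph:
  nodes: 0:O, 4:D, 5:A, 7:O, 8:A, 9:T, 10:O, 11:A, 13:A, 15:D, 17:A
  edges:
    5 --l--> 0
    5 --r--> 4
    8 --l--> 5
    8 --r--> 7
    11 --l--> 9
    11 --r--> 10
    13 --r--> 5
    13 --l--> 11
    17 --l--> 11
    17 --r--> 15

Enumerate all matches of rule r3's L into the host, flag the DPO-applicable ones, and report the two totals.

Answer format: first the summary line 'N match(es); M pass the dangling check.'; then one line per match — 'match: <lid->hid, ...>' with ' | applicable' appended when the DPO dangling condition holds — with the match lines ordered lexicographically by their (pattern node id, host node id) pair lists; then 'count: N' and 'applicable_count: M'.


2 match(es); 0 pass the dangling check.
match: 0->13, 1->11, 2->9, 3->10, 4->5
match: 0->17, 1->11, 2->9, 3->10, 4->15
count: 2
applicable_count: 0


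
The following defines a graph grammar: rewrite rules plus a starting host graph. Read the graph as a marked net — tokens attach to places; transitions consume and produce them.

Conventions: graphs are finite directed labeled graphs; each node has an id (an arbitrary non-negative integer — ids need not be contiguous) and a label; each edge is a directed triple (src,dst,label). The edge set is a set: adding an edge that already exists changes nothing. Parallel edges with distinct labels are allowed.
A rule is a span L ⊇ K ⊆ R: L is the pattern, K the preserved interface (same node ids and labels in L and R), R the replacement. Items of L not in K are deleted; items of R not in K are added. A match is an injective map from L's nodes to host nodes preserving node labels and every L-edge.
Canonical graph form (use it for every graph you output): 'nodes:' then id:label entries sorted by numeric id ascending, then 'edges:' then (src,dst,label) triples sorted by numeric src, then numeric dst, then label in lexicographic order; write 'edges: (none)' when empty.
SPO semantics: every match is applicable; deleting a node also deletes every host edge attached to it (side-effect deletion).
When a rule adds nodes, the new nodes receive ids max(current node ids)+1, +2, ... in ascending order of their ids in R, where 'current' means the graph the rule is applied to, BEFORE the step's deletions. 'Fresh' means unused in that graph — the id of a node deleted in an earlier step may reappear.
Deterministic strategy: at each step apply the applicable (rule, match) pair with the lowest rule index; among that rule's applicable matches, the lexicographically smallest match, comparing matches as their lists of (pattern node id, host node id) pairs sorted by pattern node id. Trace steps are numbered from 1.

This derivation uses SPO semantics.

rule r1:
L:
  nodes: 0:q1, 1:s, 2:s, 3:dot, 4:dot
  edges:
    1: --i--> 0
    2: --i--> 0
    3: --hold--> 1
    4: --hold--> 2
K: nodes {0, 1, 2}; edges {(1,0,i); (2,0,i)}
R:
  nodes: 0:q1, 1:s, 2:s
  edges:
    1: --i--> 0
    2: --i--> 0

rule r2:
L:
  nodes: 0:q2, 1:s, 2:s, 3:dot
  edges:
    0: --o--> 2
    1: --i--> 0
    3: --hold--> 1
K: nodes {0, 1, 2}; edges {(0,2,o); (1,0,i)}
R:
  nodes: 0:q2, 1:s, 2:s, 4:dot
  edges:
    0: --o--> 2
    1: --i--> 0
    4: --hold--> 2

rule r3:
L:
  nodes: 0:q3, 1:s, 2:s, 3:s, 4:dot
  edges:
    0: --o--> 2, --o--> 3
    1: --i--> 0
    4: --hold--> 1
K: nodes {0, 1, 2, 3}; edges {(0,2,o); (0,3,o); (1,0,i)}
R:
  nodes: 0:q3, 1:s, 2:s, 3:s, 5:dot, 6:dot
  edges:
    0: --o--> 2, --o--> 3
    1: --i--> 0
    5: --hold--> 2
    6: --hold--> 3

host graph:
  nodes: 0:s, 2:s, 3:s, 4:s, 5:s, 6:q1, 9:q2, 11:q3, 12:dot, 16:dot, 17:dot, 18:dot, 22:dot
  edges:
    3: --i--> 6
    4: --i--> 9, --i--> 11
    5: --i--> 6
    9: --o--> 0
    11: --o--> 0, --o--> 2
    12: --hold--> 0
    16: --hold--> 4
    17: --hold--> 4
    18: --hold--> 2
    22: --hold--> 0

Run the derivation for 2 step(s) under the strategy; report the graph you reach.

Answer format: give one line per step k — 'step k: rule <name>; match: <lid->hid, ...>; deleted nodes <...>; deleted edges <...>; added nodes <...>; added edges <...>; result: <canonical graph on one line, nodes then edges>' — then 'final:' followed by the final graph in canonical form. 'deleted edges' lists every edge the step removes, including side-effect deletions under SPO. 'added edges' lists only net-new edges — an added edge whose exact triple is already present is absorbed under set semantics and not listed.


step 1: rule r2; match: 0->9, 1->4, 2->0, 3->16; deleted nodes 16; deleted edges (16,4,hold); added nodes 23; added edges (23,0,hold); result: nodes: 0:s, 2:s, 3:s, 4:s, 5:s, 6:q1, 9:q2, 11:q3, 12:dot, 17:dot, 18:dot, 22:dot, 23:dot edges: (3,6,i); (4,9,i); (4,11,i); (5,6,i); (9,0,o); (11,0,o); (11,2,o); (12,0,hold); (17,4,hold); (18,2,hold); (22,0,hold); (23,0,hold)
step 2: rule r2; match: 0->9, 1->4, 2->0, 3->17; deleted nodes 17; deleted edges (17,4,hold); added nodes 24; added edges (24,0,hold); result: nodes: 0:s, 2:s, 3:s, 4:s, 5:s, 6:q1, 9:q2, 11:q3, 12:dot, 18:dot, 22:dot, 23:dot, 24:dot edges: (3,6,i); (4,9,i); (4,11,i); (5,6,i); (9,0,o); (11,0,o); (11,2,o); (12,0,hold); (18,2,hold); (22,0,hold); (23,0,hold); (24,0,hold)
final:
nodes: 0:s, 2:s, 3:s, 4:s, 5:s, 6:q1, 9:q2, 11:q3, 12:dot, 18:dot, 22:dot, 23:dot, 24:dot
edges: (3,6,i); (4,9,i); (4,11,i); (5,6,i); (9,0,o); (11,0,o); (11,2,o); (12,0,hold); (18,2,hold); (22,0,hold); (23,0,hold); (24,0,hold)


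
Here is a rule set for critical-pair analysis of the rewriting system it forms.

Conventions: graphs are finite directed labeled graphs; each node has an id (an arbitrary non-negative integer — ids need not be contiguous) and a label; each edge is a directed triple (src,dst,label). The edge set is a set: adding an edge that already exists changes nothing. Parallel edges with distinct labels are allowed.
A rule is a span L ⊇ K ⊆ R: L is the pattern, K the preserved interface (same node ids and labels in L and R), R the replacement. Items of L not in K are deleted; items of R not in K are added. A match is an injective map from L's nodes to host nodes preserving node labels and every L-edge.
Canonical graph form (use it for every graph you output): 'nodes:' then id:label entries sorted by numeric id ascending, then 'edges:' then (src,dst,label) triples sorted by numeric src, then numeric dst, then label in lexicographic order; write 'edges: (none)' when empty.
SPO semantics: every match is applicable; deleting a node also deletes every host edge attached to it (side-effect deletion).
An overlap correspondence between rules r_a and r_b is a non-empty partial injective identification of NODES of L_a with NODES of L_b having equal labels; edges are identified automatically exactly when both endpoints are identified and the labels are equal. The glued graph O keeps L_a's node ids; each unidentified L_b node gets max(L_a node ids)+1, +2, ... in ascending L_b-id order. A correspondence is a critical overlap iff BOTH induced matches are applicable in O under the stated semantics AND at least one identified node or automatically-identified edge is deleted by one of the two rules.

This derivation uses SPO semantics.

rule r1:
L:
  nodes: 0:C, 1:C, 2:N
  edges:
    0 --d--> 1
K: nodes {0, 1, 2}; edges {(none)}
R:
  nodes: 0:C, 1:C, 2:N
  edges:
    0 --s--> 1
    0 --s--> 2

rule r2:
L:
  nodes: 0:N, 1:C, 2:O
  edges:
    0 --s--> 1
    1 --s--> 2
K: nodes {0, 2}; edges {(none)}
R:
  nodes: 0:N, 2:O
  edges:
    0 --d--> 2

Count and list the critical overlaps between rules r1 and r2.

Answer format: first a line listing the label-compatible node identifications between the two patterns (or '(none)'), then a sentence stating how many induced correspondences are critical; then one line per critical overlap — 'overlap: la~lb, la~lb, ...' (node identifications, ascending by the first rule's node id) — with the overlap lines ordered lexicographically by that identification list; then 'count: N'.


label-compatible node identifications between L(r1) and L(r2): 0~1, 1~1, 2~0
4 of the induced correspondences are critical overlaps of r1 and r2.
overlap: 0~1
overlap: 0~1, 2~0
overlap: 1~1
overlap: 1~1, 2~0
count: 4


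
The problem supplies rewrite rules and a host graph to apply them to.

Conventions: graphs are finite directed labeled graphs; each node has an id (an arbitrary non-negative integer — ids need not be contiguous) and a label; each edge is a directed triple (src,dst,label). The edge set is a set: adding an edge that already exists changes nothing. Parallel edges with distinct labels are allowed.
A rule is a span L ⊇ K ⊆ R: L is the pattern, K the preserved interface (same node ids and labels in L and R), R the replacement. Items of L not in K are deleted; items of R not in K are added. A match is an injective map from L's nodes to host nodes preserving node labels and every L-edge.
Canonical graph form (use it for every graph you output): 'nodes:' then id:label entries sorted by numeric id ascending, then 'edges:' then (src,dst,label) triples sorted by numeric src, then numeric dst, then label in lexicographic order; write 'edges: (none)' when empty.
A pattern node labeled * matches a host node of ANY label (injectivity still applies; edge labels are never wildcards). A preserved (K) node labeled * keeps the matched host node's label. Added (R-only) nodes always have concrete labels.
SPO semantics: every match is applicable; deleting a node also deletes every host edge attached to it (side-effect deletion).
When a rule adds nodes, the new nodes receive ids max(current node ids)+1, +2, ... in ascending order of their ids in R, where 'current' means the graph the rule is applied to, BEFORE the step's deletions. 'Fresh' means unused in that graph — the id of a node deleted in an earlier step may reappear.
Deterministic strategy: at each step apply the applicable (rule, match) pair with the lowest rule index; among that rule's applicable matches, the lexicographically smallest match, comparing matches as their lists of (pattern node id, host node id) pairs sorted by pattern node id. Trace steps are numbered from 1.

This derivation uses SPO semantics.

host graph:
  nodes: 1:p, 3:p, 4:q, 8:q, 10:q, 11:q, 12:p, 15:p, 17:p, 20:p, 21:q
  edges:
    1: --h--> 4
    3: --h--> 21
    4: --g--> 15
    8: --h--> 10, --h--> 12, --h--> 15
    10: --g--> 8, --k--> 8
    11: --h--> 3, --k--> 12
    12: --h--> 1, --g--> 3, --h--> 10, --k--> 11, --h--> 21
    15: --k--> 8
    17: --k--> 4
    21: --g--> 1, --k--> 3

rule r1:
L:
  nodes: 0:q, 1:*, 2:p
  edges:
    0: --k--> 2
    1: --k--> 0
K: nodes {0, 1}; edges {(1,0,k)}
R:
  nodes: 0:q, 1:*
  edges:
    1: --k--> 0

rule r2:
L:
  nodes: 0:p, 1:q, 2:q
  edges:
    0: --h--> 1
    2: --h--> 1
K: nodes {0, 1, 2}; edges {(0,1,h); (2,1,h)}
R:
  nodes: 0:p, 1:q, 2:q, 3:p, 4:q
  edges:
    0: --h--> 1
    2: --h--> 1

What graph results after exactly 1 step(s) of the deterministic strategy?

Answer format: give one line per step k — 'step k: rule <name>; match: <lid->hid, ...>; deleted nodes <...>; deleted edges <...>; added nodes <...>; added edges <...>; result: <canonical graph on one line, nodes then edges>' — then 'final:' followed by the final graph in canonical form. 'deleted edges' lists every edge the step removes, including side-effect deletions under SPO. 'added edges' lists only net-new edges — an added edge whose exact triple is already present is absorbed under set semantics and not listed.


step 1: rule r2; match: 0->12, 1->10, 2->8; deleted nodes (none); deleted edges (none); added nodes 22, 23; added edges (none); result: nodes: 1:p, 3:p, 4:q, 8:q, 10:q, 11:q, 12:p, 15:p, 17:p, 20:p, 21:q, 22:p, 23:q edges: (1,4,h); (3,21,h); (4,15,g); (8,10,h); (8,12,h); (8,15,h); (10,8,g); (10,8,k); (11,3,h); (11,12,k); (12,1,h); (12,3,g); (12,10,h); (12,11,k); (12,21,h); (15,8,k); (17,4,k); (21,1,g); (21,3,k)
final:
nodes: 1:p, 3:p, 4:q, 8:q, 10:q, 11:q, 12:p, 15:p, 17:p, 20:p, 21:q, 22:p, 23:q
edges: (1,4,h); (3,21,h); (4,15,g); (8,10,h); (8,12,h); (8,15,h); (10,8,g); (10,8,k); (11,3,h); (11,12,k); (12,1,h); (12,3,g); (12,10,h); (12,11,k); (12,21,h); (15,8,k); (17,4,k); (21,1,g); (21,3,k)


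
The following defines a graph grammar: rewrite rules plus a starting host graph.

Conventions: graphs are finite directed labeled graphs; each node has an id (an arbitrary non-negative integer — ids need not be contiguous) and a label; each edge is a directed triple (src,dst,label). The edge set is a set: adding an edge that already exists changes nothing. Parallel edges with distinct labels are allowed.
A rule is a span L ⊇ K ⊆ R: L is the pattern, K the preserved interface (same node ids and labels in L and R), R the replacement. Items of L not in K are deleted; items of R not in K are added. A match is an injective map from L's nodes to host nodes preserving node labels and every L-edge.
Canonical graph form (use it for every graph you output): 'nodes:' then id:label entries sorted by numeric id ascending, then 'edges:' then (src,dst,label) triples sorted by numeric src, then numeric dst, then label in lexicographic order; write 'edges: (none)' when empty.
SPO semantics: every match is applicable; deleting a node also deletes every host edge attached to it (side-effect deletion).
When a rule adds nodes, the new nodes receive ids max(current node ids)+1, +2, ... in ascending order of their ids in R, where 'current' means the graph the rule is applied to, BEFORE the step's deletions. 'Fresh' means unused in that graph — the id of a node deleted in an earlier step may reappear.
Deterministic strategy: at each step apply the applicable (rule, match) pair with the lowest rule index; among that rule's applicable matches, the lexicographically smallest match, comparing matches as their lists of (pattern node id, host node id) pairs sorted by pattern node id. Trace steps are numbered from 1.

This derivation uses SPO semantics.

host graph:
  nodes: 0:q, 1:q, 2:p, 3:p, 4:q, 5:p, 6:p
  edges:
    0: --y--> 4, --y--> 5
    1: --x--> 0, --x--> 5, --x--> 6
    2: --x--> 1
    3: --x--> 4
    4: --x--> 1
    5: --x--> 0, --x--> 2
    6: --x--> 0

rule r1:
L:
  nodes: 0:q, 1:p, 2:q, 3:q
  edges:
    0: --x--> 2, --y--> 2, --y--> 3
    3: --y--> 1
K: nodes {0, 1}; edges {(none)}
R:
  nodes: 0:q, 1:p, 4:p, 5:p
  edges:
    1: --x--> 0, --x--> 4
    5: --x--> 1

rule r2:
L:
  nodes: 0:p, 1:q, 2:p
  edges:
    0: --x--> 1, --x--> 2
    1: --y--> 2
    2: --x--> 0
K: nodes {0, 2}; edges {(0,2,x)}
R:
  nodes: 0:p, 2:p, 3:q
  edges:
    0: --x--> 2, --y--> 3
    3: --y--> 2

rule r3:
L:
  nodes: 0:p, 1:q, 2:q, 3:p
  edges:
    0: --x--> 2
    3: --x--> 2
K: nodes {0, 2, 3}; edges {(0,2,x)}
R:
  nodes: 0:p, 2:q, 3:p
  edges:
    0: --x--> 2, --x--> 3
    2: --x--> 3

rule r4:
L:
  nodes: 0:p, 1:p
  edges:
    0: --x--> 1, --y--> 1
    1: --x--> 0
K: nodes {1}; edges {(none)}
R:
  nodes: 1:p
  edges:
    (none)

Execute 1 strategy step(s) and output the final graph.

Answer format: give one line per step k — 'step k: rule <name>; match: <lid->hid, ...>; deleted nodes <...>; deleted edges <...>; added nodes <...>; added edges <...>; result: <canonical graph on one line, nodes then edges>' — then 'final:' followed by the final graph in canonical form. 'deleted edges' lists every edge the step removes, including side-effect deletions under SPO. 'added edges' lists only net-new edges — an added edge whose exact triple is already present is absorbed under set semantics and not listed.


step 1: rule r3; match: 0->5, 1->1, 2->0, 3->6; deleted nodes 1; deleted edges (1,0,x); (1,5,x); (1,6,x); (2,1,x); (4,1,x); (6,0,x); added nodes (none); added edges (0,6,x); (5,6,x); result: nodes: 0:q, 2:p, 3:p, 4:q, 5:p, 6:p edges: (0,4,y); (0,5,y); (0,6,x); (3,4,x); (5,0,x); (5,2,x); (5,6,x)
final:
nodes: 0:q, 2:p, 3:p, 4:q, 5:p, 6:p
edges: (0,4,y); (0,5,y); (0,6,x); (3,4,x); (5,0,x); (5,2,x); (5,6,x)


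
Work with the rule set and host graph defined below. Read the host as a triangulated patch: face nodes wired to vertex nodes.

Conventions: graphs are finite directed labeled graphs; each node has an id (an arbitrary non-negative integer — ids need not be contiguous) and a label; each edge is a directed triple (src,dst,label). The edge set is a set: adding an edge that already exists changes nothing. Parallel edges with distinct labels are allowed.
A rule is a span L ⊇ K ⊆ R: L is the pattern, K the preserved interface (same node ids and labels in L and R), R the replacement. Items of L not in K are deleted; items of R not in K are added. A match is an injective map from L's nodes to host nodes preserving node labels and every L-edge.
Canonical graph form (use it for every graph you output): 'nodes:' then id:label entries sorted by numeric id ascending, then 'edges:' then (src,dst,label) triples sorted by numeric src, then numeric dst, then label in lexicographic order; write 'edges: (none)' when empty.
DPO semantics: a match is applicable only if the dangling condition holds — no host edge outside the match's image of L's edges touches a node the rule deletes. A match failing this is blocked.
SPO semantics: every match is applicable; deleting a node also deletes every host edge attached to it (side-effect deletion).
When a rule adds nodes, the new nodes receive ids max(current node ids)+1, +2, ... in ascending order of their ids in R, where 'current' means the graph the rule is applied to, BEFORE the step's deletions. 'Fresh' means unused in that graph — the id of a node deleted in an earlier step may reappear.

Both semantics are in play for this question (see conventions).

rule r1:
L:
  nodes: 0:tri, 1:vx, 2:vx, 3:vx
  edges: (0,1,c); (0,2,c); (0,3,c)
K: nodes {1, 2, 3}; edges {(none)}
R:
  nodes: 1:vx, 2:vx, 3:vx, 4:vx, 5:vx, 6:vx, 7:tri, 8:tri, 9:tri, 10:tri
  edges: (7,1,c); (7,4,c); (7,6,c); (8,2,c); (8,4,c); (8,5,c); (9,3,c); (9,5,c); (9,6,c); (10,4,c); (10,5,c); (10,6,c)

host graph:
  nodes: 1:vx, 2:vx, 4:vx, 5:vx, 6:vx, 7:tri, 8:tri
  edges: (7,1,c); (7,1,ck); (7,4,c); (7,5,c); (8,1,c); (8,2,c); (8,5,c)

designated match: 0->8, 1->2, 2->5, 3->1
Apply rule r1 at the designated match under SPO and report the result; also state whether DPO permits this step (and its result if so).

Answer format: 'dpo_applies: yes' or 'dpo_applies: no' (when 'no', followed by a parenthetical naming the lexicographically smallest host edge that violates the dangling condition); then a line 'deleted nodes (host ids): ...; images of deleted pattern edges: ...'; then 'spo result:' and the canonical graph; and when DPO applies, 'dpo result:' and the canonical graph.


dpo_applies: yes
deleted nodes (host ids): 8; images of deleted pattern edges: (8,1,c); (8,2,c); (8,5,c)
spo result:
nodes: 1:vx, 2:vx, 4:vx, 5:vx, 6:vx, 7:tri, 9:vx, 10:vx, 11:vx, 12:tri, 13:tri, 14:tri, 15:tri
edges: (7,1,c); (7,1,ck); (7,4,c); (7,5,c); (12,2,c); (12,9,c); (12,11,c); (13,5,c); (13,9,c); (13,10,c); (14,1,c); (14,10,c); (14,11,c); (15,9,c); (15,10,c); (15,11,c)
dpo result:
nodes: 1:vx, 2:vx, 4:vx, 5:vx, 6:vx, 7:tri, 9:vx, 10:vx, 11:vx, 12:tri, 13:tri, 14:tri, 15:tri
edges: (7,1,c); (7,1,ck); (7,4,c); (7,5,c); (12,2,c); (12,9,c); (12,11,c); (13,5,c); (13,9,c); (13,10,c); (14,1,c); (14,10,c); (14,11,c); (15,9,c); (15,10,c); (15,11,c)


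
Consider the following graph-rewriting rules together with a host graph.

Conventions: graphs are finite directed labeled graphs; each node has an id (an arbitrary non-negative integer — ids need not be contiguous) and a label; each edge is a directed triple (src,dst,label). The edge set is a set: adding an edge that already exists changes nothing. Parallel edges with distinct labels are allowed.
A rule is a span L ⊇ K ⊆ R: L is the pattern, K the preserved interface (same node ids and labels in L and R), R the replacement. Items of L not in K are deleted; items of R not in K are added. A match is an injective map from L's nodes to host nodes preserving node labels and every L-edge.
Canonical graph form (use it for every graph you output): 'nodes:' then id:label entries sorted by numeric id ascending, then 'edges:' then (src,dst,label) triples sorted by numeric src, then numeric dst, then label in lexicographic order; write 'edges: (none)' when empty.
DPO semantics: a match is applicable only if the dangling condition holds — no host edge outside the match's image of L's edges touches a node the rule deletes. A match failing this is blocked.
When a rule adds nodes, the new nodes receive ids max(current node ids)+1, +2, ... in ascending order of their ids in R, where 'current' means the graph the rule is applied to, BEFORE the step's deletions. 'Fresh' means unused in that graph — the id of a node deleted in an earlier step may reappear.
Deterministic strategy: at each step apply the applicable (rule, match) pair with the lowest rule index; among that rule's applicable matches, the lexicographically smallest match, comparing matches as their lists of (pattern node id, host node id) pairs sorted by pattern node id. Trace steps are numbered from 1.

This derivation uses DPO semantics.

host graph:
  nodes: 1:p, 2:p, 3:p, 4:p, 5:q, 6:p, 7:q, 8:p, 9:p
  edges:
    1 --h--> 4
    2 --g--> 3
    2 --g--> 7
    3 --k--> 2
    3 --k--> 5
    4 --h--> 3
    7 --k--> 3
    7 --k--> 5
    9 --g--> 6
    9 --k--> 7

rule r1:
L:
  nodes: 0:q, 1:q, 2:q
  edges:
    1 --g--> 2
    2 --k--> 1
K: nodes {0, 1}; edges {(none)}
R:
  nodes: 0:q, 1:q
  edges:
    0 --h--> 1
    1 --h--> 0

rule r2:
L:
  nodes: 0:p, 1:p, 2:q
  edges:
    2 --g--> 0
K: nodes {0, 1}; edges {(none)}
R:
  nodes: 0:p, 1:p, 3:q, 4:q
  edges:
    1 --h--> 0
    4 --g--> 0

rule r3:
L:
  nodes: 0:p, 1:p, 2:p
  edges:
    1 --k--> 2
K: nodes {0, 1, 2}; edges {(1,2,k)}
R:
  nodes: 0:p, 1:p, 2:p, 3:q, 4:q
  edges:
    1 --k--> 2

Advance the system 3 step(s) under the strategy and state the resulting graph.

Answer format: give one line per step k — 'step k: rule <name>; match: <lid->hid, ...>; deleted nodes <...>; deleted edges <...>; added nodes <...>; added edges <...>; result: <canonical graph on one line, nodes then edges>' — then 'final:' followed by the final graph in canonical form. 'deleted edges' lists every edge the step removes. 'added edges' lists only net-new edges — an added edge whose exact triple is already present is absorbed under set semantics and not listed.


step 1: rule r3; match: 0->1, 1->3, 2->2; deleted nodes (none); deleted edges (none); added nodes 10, 11; added edges (none); result: nodes: 1:p, 2:p, 3:p, 4:p, 5:q, 6:p, 7:q, 8:p, 9:p, 10:q, 11:q edges: (1,4,h); (2,3,g); (2,7,g); (3,2,k); (3,5,k); (4,3,h); (7,3,k); (7,5,k); (9,6,g); (9,7,k)
step 2: rule r3; match: 0->1, 1->3, 2->2; deleted nodes (none); deleted edges (none); added nodes 12, 13; added edges (none); result: nodes: 1:p, 2:p, 3:p, 4:p, 5:q, 6:p, 7:q, 8:p, 9:p, 10:q, 11:q, 12:q, 13:q edges: (1,4,h); (2,3,g); (2,7,g); (3,2,k); (3,5,k); (4,3,h); (7,3,k); (7,5,k); (9,6,g); (9,7,k)
step 3: rule r3; match: 0->1, 1->3, 2->2; deleted nodes (none); deleted edges (none); added nodes 14, 15; added edges (none); result: nodes: 1:p, 2:p, 3:p, 4:p, 5:q, 6:p, 7:q, 8:p, 9:p, 10:q, 11:q, 12:q, 13:q, 14:q, 15:q edges: (1,4,h); (2,3,g); (2,7,g); (3,2,k); (3,5,k); (4,3,h); (7,3,k); (7,5,k); (9,6,g); (9,7,k)
final:
nodes: 1:p, 2:p, 3:p, 4:p, 5:q, 6:p, 7:q, 8:p, 9:p, 10:q, 11:q, 12:q, 13:q, 14:q, 15:q
edges: (1,4,h); (2,3,g); (2,7,g); (3,2,k); (3,5,k); (4,3,h); (7,3,k); (7,5,k); (9,6,g); (9,7,k)


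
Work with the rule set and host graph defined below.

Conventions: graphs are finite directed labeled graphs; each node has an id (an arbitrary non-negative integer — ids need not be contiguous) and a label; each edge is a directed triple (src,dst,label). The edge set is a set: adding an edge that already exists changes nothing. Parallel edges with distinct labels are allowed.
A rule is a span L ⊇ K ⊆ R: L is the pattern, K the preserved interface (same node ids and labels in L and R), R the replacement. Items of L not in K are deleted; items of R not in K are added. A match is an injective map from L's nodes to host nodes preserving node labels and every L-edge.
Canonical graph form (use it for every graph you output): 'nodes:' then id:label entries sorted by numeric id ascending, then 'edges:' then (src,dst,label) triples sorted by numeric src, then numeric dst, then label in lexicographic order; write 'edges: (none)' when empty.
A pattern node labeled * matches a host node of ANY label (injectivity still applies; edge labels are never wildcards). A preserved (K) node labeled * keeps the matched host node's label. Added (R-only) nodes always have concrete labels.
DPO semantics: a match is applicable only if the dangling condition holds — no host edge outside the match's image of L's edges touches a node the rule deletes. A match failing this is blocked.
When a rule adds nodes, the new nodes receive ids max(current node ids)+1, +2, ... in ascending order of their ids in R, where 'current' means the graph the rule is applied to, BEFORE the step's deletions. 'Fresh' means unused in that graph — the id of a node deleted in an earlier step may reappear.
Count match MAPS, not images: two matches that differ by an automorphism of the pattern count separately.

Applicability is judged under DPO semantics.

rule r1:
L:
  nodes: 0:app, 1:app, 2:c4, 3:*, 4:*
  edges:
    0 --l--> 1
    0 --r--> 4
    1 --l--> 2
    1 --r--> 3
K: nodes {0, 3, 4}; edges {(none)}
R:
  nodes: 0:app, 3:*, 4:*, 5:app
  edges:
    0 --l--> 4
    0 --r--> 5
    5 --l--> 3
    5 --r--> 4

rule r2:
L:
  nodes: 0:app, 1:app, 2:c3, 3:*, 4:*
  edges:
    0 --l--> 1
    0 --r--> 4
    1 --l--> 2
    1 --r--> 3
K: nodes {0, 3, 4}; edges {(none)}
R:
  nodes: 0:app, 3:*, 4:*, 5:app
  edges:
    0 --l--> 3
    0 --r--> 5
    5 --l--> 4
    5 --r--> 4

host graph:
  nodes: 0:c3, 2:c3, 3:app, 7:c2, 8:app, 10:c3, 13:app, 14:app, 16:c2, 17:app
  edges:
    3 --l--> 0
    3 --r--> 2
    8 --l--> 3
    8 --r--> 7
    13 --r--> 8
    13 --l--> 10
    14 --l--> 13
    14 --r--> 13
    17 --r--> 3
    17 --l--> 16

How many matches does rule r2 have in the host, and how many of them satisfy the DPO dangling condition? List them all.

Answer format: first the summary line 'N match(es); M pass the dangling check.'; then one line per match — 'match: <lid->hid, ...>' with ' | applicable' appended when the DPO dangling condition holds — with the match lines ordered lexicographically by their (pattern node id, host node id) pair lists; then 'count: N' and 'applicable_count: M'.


1 match(es); 0 pass the dangling check.
match: 0->8, 1->3, 2->0, 3->2, 4->7
count: 1
applicable_count: 0
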